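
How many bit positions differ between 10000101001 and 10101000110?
XOR = 00101101111, count of 1s = 7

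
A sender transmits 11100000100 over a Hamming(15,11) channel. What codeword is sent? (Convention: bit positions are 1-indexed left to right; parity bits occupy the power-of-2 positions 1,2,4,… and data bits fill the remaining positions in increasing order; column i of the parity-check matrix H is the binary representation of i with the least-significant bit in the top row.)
Codeword c = d · G (mod 2), d = 11100000100:
  c[0] = d·G[:,0] = (11100000100)·(11011010101) mod 2 = 1+1+0+0+0+0+0+0+1+0+0 mod 2 = 1
  c[1] = d·G[:,1] = (11100000100)·(10110110011) mod 2 = 1+0+1+0+0+0+0+0+0+0+0 mod 2 = 0
  c[2] = d·G[:,2] = (11100000100)·(10000000000) mod 2 = 1+0+0+0+0+0+0+0+0+0+0 mod 2 = 1
  c[3] = d·G[:,3] = (11100000100)·(01110001111) mod 2 = 0+1+1+0+0+0+0+0+1+0+0 mod 2 = 1
  c[4] = d·G[:,4] = (11100000100)·(01000000000) mod 2 = 0+1+0+0+0+0+0+0+0+0+0 mod 2 = 1
  c[5] = d·G[:,5] = (11100000100)·(00100000000) mod 2 = 0+0+1+0+0+0+0+0+0+0+0 mod 2 = 1
  c[6] = d·G[:,6] = (11100000100)·(00010000000) mod 2 = 0+0+0+0+0+0+0+0+0+0+0 mod 2 = 0
  c[7] = d·G[:,7] = (11100000100)·(00001111111) mod 2 = 0+0+0+0+0+0+0+0+1+0+0 mod 2 = 1
  c[8] = d·G[:,8] = (11100000100)·(00001000000) mod 2 = 0+0+0+0+0+0+0+0+0+0+0 mod 2 = 0
  c[9] = d·G[:,9] = (11100000100)·(00000100000) mod 2 = 0+0+0+0+0+0+0+0+0+0+0 mod 2 = 0
  c[10] = d·G[:,10] = (11100000100)·(00000010000) mod 2 = 0+0+0+0+0+0+0+0+0+0+0 mod 2 = 0
  c[11] = d·G[:,11] = (11100000100)·(00000001000) mod 2 = 0+0+0+0+0+0+0+0+0+0+0 mod 2 = 0
  c[12] = d·G[:,12] = (11100000100)·(00000000100) mod 2 = 0+0+0+0+0+0+0+0+1+0+0 mod 2 = 1
  c[13] = d·G[:,13] = (11100000100)·(00000000010) mod 2 = 0+0+0+0+0+0+0+0+0+0+0 mod 2 = 0
  c[14] = d·G[:,14] = (11100000100)·(00000000001) mod 2 = 0+0+0+0+0+0+0+0+0+0+0 mod 2 = 0
Codeword = 101111010000100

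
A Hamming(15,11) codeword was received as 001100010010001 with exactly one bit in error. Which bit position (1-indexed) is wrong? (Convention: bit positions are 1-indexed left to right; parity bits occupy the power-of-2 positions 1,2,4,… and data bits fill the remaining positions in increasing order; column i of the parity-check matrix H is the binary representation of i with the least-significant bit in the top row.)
Syndrome s = H · r^T (mod 2), r = 001100010010001:
  s[0] = (101010101010101)·(001100010010001) mod 2 = 0+0+1+0+0+0+0+0+0+0+1+0+0+0+1 mod 2 = 1
  s[1] = (011001100110011)·(001100010010001) mod 2 = 0+0+1+0+0+0+0+0+0+0+1+0+0+0+1 mod 2 = 1
  s[2] = (000111100001111)·(001100010010001) mod 2 = 0+0+0+1+0+0+0+0+0+0+0+0+0+0+1 mod 2 = 0
  s[3] = (000000011111111)·(001100010010001) mod 2 = 0+0+0+0+0+0+0+1+0+0+1+0+0+0+1 mod 2 = 1
Syndrome = 1101
Column i of H is the binary representation of i, so the syndrome is the binary index of the flipped bit.
Read s = 1101 with s[0] as LSB: 1·2^0 + 1·2^1 + 0·2^2 + 1·2^3 = 11.
Error is at bit position 11.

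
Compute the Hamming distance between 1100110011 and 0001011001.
XOR = 1101101010, count of 1s = 6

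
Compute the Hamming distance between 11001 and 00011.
XOR = 11010, count of 1s = 3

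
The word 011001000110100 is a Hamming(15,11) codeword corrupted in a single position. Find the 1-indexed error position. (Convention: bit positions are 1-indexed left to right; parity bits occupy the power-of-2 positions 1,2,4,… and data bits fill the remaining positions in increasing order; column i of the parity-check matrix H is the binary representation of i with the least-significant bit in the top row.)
Syndrome s = H · r^T (mod 2), r = 011001000110100:
  s[0] = (101010101010101)·(011001000110100) mod 2 = 0+0+1+0+0+0+0+0+0+0+1+0+1+0+0 mod 2 = 1
  s[1] = (011001100110011)·(011001000110100) mod 2 = 0+1+1+0+0+1+0+0+0+1+1+0+0+0+0 mod 2 = 1
  s[2] = (000111100001111)·(011001000110100) mod 2 = 0+0+0+0+0+1+0+0+0+0+0+0+1+0+0 mod 2 = 0
  s[3] = (000000011111111)·(011001000110100) mod 2 = 0+0+0+0+0+0+0+0+0+1+1+0+1+0+0 mod 2 = 1
Syndrome = 1101
Column i of H is the binary representation of i, so the syndrome is the binary index of the flipped bit.
Read s = 1101 with s[0] as LSB: 1·2^0 + 1·2^1 + 0·2^2 + 1·2^3 = 11.
Error is at bit position 11.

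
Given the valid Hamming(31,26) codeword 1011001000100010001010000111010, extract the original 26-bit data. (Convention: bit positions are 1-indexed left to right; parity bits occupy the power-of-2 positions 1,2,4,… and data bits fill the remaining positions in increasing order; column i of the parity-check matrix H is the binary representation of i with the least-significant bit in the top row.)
Parity bits occupy power-of-2 positions; data bits are at positions {3,5,6,7,9,10,11,12,13,14,15,17,18,19,20,21,22,23,24,25,26,27,28,29,30,31} (1-indexed).
Extract: c[3]=1 c[5]=0 c[6]=0 c[7]=1 c[9]=0 c[10]=0 c[11]=1 c[12]=0 c[13]=0 c[14]=0 c[15]=1 c[17]=0 c[18]=0 c[19]=1 c[20]=0 c[21]=1 c[22]=0 c[23]=0 c[24]=0 c[25]=0 c[26]=1 c[27]=1 c[28]=1 c[29]=0 c[30]=1 c[31]=0
Data = 10010010001001010000111010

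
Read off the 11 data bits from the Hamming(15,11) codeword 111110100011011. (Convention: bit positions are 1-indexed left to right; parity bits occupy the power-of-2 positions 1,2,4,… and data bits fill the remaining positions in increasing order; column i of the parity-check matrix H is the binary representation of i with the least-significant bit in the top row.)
Parity bits occupy power-of-2 positions; data bits are at positions {3,5,6,7,9,10,11,12,13,14,15} (1-indexed).
Extract: c[3]=1 c[5]=1 c[6]=0 c[7]=1 c[9]=0 c[10]=0 c[11]=1 c[12]=1 c[13]=0 c[14]=1 c[15]=1
Data = 11010011011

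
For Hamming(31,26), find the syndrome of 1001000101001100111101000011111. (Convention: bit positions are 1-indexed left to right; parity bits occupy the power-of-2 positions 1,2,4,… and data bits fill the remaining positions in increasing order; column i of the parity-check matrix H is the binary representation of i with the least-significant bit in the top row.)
Syndrome s = H · r^T (mod 2), r = 1001000101001100111101000011111:
  s[0] = (1010101010101010101010101010101)·(1001000101001100111101000011111) mod 2 = 1+0+0+0+0+0+0+0+0+0+0+0+1+0+0+0+1+0+1+0+0+0+0+0+0+0+1+0+1+0+1 mod 2 = 1
  s[1] = (0110011001100110011001100110011)·(1001000101001100111101000011111) mod 2 = 0+0+0+0+0+0+0+0+0+1+0+0+0+1+0+0+0+1+1+0+0+1+0+0+0+0+1+0+0+1+1 mod 2 = 0
  s[2] = (0001111000011110000111100001111)·(1001000101001100111101000011111) mod 2 = 0+0+0+1+0+0+0+0+0+0+0+0+1+1+0+0+0+0+0+1+0+1+0+0+0+0+0+1+1+1+1 mod 2 = 1
  s[3] = (0000000111111110000000011111111)·(1001000101001100111101000011111) mod 2 = 0+0+0+0+0+0+0+1+0+1+0+0+1+1+0+0+0+0+0+0+0+0+0+0+0+0+1+1+1+1+1 mod 2 = 1
  s[4] = (0000000000000001111111111111111)·(1001000101001100111101000011111) mod 2 = 0+0+0+0+0+0+0+0+0+0+0+0+0+0+0+0+1+1+1+1+0+1+0+0+0+0+1+1+1+1+1 mod 2 = 0
Syndrome = 10110
Non-zero syndrome: error at position 13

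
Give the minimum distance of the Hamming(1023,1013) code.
d_min = 3 (every single-error-correcting Hamming code has d_min = 3).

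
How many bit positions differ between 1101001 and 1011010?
XOR = 0110011, count of 1s = 4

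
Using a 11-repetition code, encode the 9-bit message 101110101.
Repeat each bit 11× and concatenate:
1→11111111111  0→00000000000  1→11111111111  1→11111111111  1→11111111111  0→00000000000  1→11111111111  0→00000000000  1→11111111111
Codeword = 111111111110000000000011111111111111111111111111111111100000000000111111111110000000000011111111111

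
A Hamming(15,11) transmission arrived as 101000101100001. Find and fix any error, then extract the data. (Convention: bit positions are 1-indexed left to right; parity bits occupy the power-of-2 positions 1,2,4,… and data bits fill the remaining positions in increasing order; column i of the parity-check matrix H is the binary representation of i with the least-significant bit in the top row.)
Syndrome s = H · r^T (mod 2), r = 101000101100001:
  s[0] = (101010101010101)·(101000101100001) mod 2 = 1+0+1+0+0+0+1+0+1+0+0+0+0+0+1 mod 2 = 1
  s[1] = (011001100110011)·(101000101100001) mod 2 = 0+0+1+0+0+0+1+0+0+1+0+0+0+0+1 mod 2 = 0
  s[2] = (000111100001111)·(101000101100001) mod 2 = 0+0+0+0+0+0+1+0+0+0+0+0+0+0+1 mod 2 = 0
  s[3] = (000000011111111)·(101000101100001) mod 2 = 0+0+0+0+0+0+0+0+1+1+0+0+0+0+1 mod 2 = 1
Syndrome = 1001
Column 9 of H equals this syndrome → error at bit 9 (1-indexed).
Flip bit 9: 101000101100001 → 101000100100001
Extract data bits at positions {3,5,6,7,9,10,11,12,13,14,15}: 10010100001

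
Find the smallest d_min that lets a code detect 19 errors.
Detecting e errors requires d_min ≥ e + 1 = 19 + 1 = 20.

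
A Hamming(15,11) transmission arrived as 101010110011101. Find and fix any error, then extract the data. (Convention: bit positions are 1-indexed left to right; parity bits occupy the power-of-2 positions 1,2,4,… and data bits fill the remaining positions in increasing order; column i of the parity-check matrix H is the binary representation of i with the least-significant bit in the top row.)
Syndrome s = H · r^T (mod 2), r = 101010110011101:
  s[0] = (101010101010101)·(101010110011101) mod 2 = 1+0+1+0+1+0+1+0+0+0+1+0+1+0+1 mod 2 = 1
  s[1] = (011001100110011)·(101010110011101) mod 2 = 0+0+1+0+0+0+1+0+0+0+1+0+0+0+1 mod 2 = 0
  s[2] = (000111100001111)·(101010110011101) mod 2 = 0+0+0+0+1+0+1+0+0+0+0+1+1+0+1 mod 2 = 1
  s[3] = (000000011111111)·(101010110011101) mod 2 = 0+0+0+0+0+0+0+1+0+0+1+1+1+0+1 mod 2 = 1
Syndrome = 1011
Column 13 of H equals this syndrome → error at bit 13 (1-indexed).
Flip bit 13: 101010110011101 → 101010110011001
Extract data bits at positions {3,5,6,7,9,10,11,12,13,14,15}: 11010011001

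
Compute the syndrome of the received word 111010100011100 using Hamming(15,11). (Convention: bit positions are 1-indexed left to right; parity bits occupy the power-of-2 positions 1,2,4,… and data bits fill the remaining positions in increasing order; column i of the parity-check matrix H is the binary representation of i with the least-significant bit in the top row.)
Syndrome s = H · r^T (mod 2), r = 111010100011100:
  s[0] = (101010101010101)·(111010100011100) mod 2 = 1+0+1+0+1+0+1+0+0+0+1+0+1+0+0 mod 2 = 0
  s[1] = (011001100110011)·(111010100011100) mod 2 = 0+1+1+0+0+0+1+0+0+0+1+0+0+0+0 mod 2 = 0
  s[2] = (000111100001111)·(111010100011100) mod 2 = 0+0+0+0+1+0+1+0+0+0+0+1+1+0+0 mod 2 = 0
  s[3] = (000000011111111)·(111010100011100) mod 2 = 0+0+0+0+0+0+0+0+0+0+1+1+1+0+0 mod 2 = 1
Syndrome = 0001
Non-zero syndrome: error at position 8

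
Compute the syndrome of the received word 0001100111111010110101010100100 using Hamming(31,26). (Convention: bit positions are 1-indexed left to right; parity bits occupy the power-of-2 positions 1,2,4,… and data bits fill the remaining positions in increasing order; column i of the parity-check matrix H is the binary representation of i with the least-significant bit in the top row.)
Syndrome s = H · r^T (mod 2), r = 0001100111111010110101010100100:
  s[0] = (1010101010101010101010101010101)·(0001100111111010110101010100100) mod 2 = 0+0+0+0+1+0+0+0+1+0+1+0+1+0+1+0+1+0+0+0+0+0+0+0+0+0+0+0+1+0+0 mod 2 = 1
  s[1] = (0110011001100110011001100110011)·(0001100111111010110101010100100) mod 2 = 0+0+0+0+0+0+0+0+0+1+1+0+0+0+1+0+0+1+0+0+0+1+0+0+0+1+0+0+0+0+0 mod 2 = 0
  s[2] = (0001111000011110000111100001111)·(0001100111111010110101010100100) mod 2 = 0+0+0+1+1+0+0+0+0+0+0+1+1+0+1+0+0+0+0+1+0+1+0+0+0+0+0+0+1+0+0 mod 2 = 0
  s[3] = (0000000111111110000000011111111)·(0001100111111010110101010100100) mod 2 = 0+0+0+0+0+0+0+1+1+1+1+1+1+0+1+0+0+0+0+0+0+0+0+1+0+1+0+0+1+0+0 mod 2 = 0
  s[4] = (0000000000000001111111111111111)·(0001100111111010110101010100100) mod 2 = 0+0+0+0+0+0+0+0+0+0+0+0+0+0+0+0+1+1+0+1+0+1+0+1+0+1+0+0+1+0+0 mod 2 = 1
Syndrome = 10001
Non-zero syndrome: error at position 17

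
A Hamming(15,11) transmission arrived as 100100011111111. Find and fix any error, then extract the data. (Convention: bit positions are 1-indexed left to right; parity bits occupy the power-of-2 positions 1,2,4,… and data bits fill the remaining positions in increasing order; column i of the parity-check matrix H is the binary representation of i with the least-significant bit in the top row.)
Syndrome s = H · r^T (mod 2), r = 100100011111111:
  s[0] = (101010101010101)·(100100011111111) mod 2 = 1+0+0+0+0+0+0+0+1+0+1+0+1+0+1 mod 2 = 1
  s[1] = (011001100110011)·(100100011111111) mod 2 = 0+0+0+0+0+0+0+0+0+1+1+0+0+1+1 mod 2 = 0
  s[2] = (000111100001111)·(100100011111111) mod 2 = 0+0+0+1+0+0+0+0+0+0+0+1+1+1+1 mod 2 = 1
  s[3] = (000000011111111)·(100100011111111) mod 2 = 0+0+0+0+0+0+0+1+1+1+1+1+1+1+1 mod 2 = 0
Syndrome = 1010
Column 5 of H equals this syndrome → error at bit 5 (1-indexed).
Flip bit 5: 100100011111111 → 100110011111111
Extract data bits at positions {3,5,6,7,9,10,11,12,13,14,15}: 01001111111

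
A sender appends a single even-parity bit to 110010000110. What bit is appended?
Sum of data bits: 1+1+0+0+1+0+0+0+0+1+1+0 = 5.
5 mod 2 = 1, so parity bit = 1.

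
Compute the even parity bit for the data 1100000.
Sum of data bits: 1+1+0+0+0+0+0 = 2.
2 mod 2 = 0, so parity bit = 0.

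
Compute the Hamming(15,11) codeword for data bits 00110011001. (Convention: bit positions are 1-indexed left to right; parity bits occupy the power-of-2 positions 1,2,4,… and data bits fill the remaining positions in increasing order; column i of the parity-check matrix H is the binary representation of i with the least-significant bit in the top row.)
Codeword c = d · G (mod 2), d = 00110011001:
  c[0] = d·G[:,0] = (00110011001)·(11011010101) mod 2 = 0+0+0+1+0+0+1+0+0+0+1 mod 2 = 1
  c[1] = d·G[:,1] = (00110011001)·(10110110011) mod 2 = 0+0+1+1+0+0+1+0+0+0+1 mod 2 = 0
  c[2] = d·G[:,2] = (00110011001)·(10000000000) mod 2 = 0+0+0+0+0+0+0+0+0+0+0 mod 2 = 0
  c[3] = d·G[:,3] = (00110011001)·(01110001111) mod 2 = 0+0+1+1+0+0+0+1+0+0+1 mod 2 = 0
  c[4] = d·G[:,4] = (00110011001)·(01000000000) mod 2 = 0+0+0+0+0+0+0+0+0+0+0 mod 2 = 0
  c[5] = d·G[:,5] = (00110011001)·(00100000000) mod 2 = 0+0+1+0+0+0+0+0+0+0+0 mod 2 = 1
  c[6] = d·G[:,6] = (00110011001)·(00010000000) mod 2 = 0+0+0+1+0+0+0+0+0+0+0 mod 2 = 1
  c[7] = d·G[:,7] = (00110011001)·(00001111111) mod 2 = 0+0+0+0+0+0+1+1+0+0+1 mod 2 = 1
  c[8] = d·G[:,8] = (00110011001)·(00001000000) mod 2 = 0+0+0+0+0+0+0+0+0+0+0 mod 2 = 0
  c[9] = d·G[:,9] = (00110011001)·(00000100000) mod 2 = 0+0+0+0+0+0+0+0+0+0+0 mod 2 = 0
  c[10] = d·G[:,10] = (00110011001)·(00000010000) mod 2 = 0+0+0+0+0+0+1+0+0+0+0 mod 2 = 1
  c[11] = d·G[:,11] = (00110011001)·(00000001000) mod 2 = 0+0+0+0+0+0+0+1+0+0+0 mod 2 = 1
  c[12] = d·G[:,12] = (00110011001)·(00000000100) mod 2 = 0+0+0+0+0+0+0+0+0+0+0 mod 2 = 0
  c[13] = d·G[:,13] = (00110011001)·(00000000010) mod 2 = 0+0+0+0+0+0+0+0+0+0+0 mod 2 = 0
  c[14] = d·G[:,14] = (00110011001)·(00000000001) mod 2 = 0+0+0+0+0+0+0+0+0+0+1 mod 2 = 1
Codeword = 100001110011001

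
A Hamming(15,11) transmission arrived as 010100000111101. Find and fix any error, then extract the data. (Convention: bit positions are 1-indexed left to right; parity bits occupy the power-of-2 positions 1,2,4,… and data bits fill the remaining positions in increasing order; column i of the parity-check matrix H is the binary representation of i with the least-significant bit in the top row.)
Syndrome s = H · r^T (mod 2), r = 010100000111101:
  s[0] = (101010101010101)·(010100000111101) mod 2 = 0+0+0+0+0+0+0+0+0+0+1+0+1+0+1 mod 2 = 1
  s[1] = (011001100110011)·(010100000111101) mod 2 = 0+1+0+0+0+0+0+0+0+1+1+0+0+0+1 mod 2 = 0
  s[2] = (000111100001111)·(010100000111101) mod 2 = 0+0+0+1+0+0+0+0+0+0+0+1+1+0+1 mod 2 = 0
  s[3] = (000000011111111)·(010100000111101) mod 2 = 0+0+0+0+0+0+0+0+0+1+1+1+1+0+1 mod 2 = 1
Syndrome = 1001
Column 9 of H equals this syndrome → error at bit 9 (1-indexed).
Flip bit 9: 010100000111101 → 010100001111101
Extract data bits at positions {3,5,6,7,9,10,11,12,13,14,15}: 00001111101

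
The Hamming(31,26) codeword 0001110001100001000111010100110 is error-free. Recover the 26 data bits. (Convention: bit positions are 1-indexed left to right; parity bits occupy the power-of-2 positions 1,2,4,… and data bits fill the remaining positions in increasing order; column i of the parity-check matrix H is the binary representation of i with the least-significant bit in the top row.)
Parity bits occupy power-of-2 positions; data bits are at positions {3,5,6,7,9,10,11,12,13,14,15,17,18,19,20,21,22,23,24,25,26,27,28,29,30,31} (1-indexed).
Extract: c[3]=0 c[5]=1 c[6]=1 c[7]=0 c[9]=0 c[10]=1 c[11]=1 c[12]=0 c[13]=0 c[14]=0 c[15]=0 c[17]=0 c[18]=0 c[19]=0 c[20]=1 c[21]=1 c[22]=1 c[23]=0 c[24]=1 c[25]=0 c[26]=1 c[27]=0 c[28]=0 c[29]=1 c[30]=1 c[31]=0
Data = 01100110000000111010100110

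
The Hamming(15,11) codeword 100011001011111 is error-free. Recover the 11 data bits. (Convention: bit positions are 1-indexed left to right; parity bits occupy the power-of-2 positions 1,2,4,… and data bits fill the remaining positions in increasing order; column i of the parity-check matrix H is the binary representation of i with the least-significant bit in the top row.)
Parity bits occupy power-of-2 positions; data bits are at positions {3,5,6,7,9,10,11,12,13,14,15} (1-indexed).
Extract: c[3]=0 c[5]=1 c[6]=1 c[7]=0 c[9]=1 c[10]=0 c[11]=1 c[12]=1 c[13]=1 c[14]=1 c[15]=1
Data = 01101011111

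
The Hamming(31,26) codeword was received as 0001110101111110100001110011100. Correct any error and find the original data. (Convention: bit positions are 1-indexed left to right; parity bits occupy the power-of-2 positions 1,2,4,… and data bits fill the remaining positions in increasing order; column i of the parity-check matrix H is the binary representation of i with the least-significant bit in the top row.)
Syndrome s = H · r^T (mod 2), r = 0001110101111110100001110011100:
  s[0] = (1010101010101010101010101010101)·(0001110101111110100001110011100) mod 2 = 0+0+0+0+1+0+0+0+0+0+1+0+1+0+1+0+1+0+0+0+0+0+1+0+0+0+1+0+1+0+0 mod 2 = 0
  s[1] = (0110011001100110011001100110011)·(0001110101111110100001110011100) mod 2 = 0+0+0+0+0+1+0+0+0+1+1+0+0+1+1+0+0+0+0+0+0+1+1+0+0+0+1+0+0+0+0 mod 2 = 0
  s[2] = (0001111000011110000111100001111)·(0001110101111110100001110011100) mod 2 = 0+0+0+1+1+1+0+0+0+0+0+1+1+1+1+0+0+0+0+0+0+1+1+0+0+0+0+1+1+0+0 mod 2 = 1
  s[3] = (0000000111111110000000011111111)·(0001110101111110100001110011100) mod 2 = 0+0+0+0+0+0+0+1+0+1+1+1+1+1+1+0+0+0+0+0+0+0+0+1+0+0+1+1+1+0+0 mod 2 = 1
  s[4] = (0000000000000001111111111111111)·(0001110101111110100001110011100) mod 2 = 0+0+0+0+0+0+0+0+0+0+0+0+0+0+0+0+1+0+0+0+0+1+1+1+0+0+1+1+1+0+0 mod 2 = 1
Syndrome = 00111
Column 28 of H equals this syndrome → error at bit 28 (1-indexed).
Flip bit 28: 0001110101111110100001110011100 → 0001110101111110100001110010100
Extract data bits at positions {3,5,6,7,9,10,11,12,13,14,15,17,18,19,20,21,22,23,24,25,26,27,28,29,30,31}: 01100111111100001110010100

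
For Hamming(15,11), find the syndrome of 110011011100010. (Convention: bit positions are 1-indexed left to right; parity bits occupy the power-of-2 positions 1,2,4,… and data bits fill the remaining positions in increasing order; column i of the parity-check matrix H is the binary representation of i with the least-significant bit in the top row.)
Syndrome s = H · r^T (mod 2), r = 110011011100010:
  s[0] = (101010101010101)·(110011011100010) mod 2 = 1+0+0+0+1+0+0+0+1+0+0+0+0+0+0 mod 2 = 1
  s[1] = (011001100110011)·(110011011100010) mod 2 = 0+1+0+0+0+1+0+0+0+1+0+0+0+1+0 mod 2 = 0
  s[2] = (000111100001111)·(110011011100010) mod 2 = 0+0+0+0+1+1+0+0+0+0+0+0+0+1+0 mod 2 = 1
  s[3] = (000000011111111)·(110011011100010) mod 2 = 0+0+0+0+0+0+0+1+1+1+0+0+0+1+0 mod 2 = 0
Syndrome = 1010
Non-zero syndrome: error at position 5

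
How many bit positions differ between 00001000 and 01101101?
XOR = 01100101, count of 1s = 4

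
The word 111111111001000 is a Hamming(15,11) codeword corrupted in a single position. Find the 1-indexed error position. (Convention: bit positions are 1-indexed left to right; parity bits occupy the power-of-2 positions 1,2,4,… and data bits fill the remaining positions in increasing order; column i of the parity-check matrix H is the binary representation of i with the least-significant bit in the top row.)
Syndrome s = H · r^T (mod 2), r = 111111111001000:
  s[0] = (101010101010101)·(111111111001000) mod 2 = 1+0+1+0+1+0+1+0+1+0+0+0+0+0+0 mod 2 = 1
  s[1] = (011001100110011)·(111111111001000) mod 2 = 0+1+1+0+0+1+1+0+0+0+0+0+0+0+0 mod 2 = 0
  s[2] = (000111100001111)·(111111111001000) mod 2 = 0+0+0+1+1+1+1+0+0+0+0+1+0+0+0 mod 2 = 1
  s[3] = (000000011111111)·(111111111001000) mod 2 = 0+0+0+0+0+0+0+1+1+0+0+1+0+0+0 mod 2 = 1
Syndrome = 1011
Column i of H is the binary representation of i, so the syndrome is the binary index of the flipped bit.
Read s = 1011 with s[0] as LSB: 1·2^0 + 0·2^1 + 1·2^2 + 1·2^3 = 13.
Error is at bit position 13.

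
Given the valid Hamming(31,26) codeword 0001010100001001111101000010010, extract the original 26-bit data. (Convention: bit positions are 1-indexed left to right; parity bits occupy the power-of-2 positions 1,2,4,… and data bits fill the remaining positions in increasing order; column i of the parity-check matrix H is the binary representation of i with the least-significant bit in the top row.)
Parity bits occupy power-of-2 positions; data bits are at positions {3,5,6,7,9,10,11,12,13,14,15,17,18,19,20,21,22,23,24,25,26,27,28,29,30,31} (1-indexed).
Extract: c[3]=0 c[5]=0 c[6]=1 c[7]=0 c[9]=0 c[10]=0 c[11]=0 c[12]=0 c[13]=1 c[14]=0 c[15]=0 c[17]=1 c[18]=1 c[19]=1 c[20]=1 c[21]=0 c[22]=1 c[23]=0 c[24]=0 c[25]=0 c[26]=0 c[27]=1 c[28]=0 c[29]=0 c[30]=1 c[31]=0
Data = 00100000100111101000010010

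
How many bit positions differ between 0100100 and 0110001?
XOR = 0010101, count of 1s = 3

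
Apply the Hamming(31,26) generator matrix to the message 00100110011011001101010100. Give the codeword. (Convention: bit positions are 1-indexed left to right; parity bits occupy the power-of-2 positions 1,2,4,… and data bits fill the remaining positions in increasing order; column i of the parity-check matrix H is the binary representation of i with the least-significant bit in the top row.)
Codeword c = d · G (mod 2), d = 00100110011011001101010100:
  c[0] = d·G[:,0] = (00100110011011001101010100)·(11011010101101010101010101) mod 2 = 0+0+0+0+0+0+1+0+0+0+1+0+0+1+0+0+0+1+0+1+0+1+0+1+0+0 mod 2 = 1
  c[1] = d·G[:,1] = (00100110011011001101010100)·(10110110011011001100110011) mod 2 = 0+0+1+0+0+1+1+0+0+1+1+0+1+1+0+0+1+1+0+0+0+1+0+0+0+0 mod 2 = 0
  c[2] = d·G[:,2] = (00100110011011001101010100)·(10000000000000000000000000) mod 2 = 0+0+0+0+0+0+0+0+0+0+0+0+0+0+0+0+0+0+0+0+0+0+0+0+0+0 mod 2 = 0
  c[3] = d·G[:,3] = (00100110011011001101010100)·(01110001111000111100001111) mod 2 = 0+0+1+0+0+0+0+0+0+1+1+0+0+0+0+0+1+1+0+0+0+0+0+1+0+0 mod 2 = 0
  c[4] = d·G[:,4] = (00100110011011001101010100)·(01000000000000000000000000) mod 2 = 0+0+0+0+0+0+0+0+0+0+0+0+0+0+0+0+0+0+0+0+0+0+0+0+0+0 mod 2 = 0
  c[5] = d·G[:,5] = (00100110011011001101010100)·(00100000000000000000000000) mod 2 = 0+0+1+0+0+0+0+0+0+0+0+0+0+0+0+0+0+0+0+0+0+0+0+0+0+0 mod 2 = 1
  c[6] = d·G[:,6] = (00100110011011001101010100)·(00010000000000000000000000) mod 2 = 0+0+0+0+0+0+0+0+0+0+0+0+0+0+0+0+0+0+0+0+0+0+0+0+0+0 mod 2 = 0
  c[7] = d·G[:,7] = (00100110011011001101010100)·(00001111111000000011111111) mod 2 = 0+0+0+0+0+1+1+0+0+1+1+0+0+0+0+0+0+0+0+1+0+1+0+1+0+0 mod 2 = 1
  c[8] = d·G[:,8] = (00100110011011001101010100)·(00001000000000000000000000) mod 2 = 0+0+0+0+0+0+0+0+0+0+0+0+0+0+0+0+0+0+0+0+0+0+0+0+0+0 mod 2 = 0
  c[9] = d·G[:,9] = (00100110011011001101010100)·(00000100000000000000000000) mod 2 = 0+0+0+0+0+1+0+0+0+0+0+0+0+0+0+0+0+0+0+0+0+0+0+0+0+0 mod 2 = 1
  c[10] = d·G[:,10] = (00100110011011001101010100)·(00000010000000000000000000) mod 2 = 0+0+0+0+0+0+1+0+0+0+0+0+0+0+0+0+0+0+0+0+0+0+0+0+0+0 mod 2 = 1
  c[11] = d·G[:,11] = (00100110011011001101010100)·(00000001000000000000000000) mod 2 = 0+0+0+0+0+0+0+0+0+0+0+0+0+0+0+0+0+0+0+0+0+0+0+0+0+0 mod 2 = 0
  c[12] = d·G[:,12] = (00100110011011001101010100)·(00000000100000000000000000) mod 2 = 0+0+0+0+0+0+0+0+0+0+0+0+0+0+0+0+0+0+0+0+0+0+0+0+0+0 mod 2 = 0
  c[13] = d·G[:,13] = (00100110011011001101010100)·(00000000010000000000000000) mod 2 = 0+0+0+0+0+0+0+0+0+1+0+0+0+0+0+0+0+0+0+0+0+0+0+0+0+0 mod 2 = 1
  c[14] = d·G[:,14] = (00100110011011001101010100)·(00000000001000000000000000) mod 2 = 0+0+0+0+0+0+0+0+0+0+1+0+0+0+0+0+0+0+0+0+0+0+0+0+0+0 mod 2 = 1
  c[15] = d·G[:,15] = (00100110011011001101010100)·(00000000000111111111111111) mod 2 = 0+0+0+0+0+0+0+0+0+0+0+0+1+1+0+0+1+1+0+1+0+1+0+1+0+0 mod 2 = 1
  c[16] = d·G[:,16] = (00100110011011001101010100)·(00000000000100000000000000) mod 2 = 0+0+0+0+0+0+0+0+0+0+0+0+0+0+0+0+0+0+0+0+0+0+0+0+0+0 mod 2 = 0
  c[17] = d·G[:,17] = (00100110011011001101010100)·(00000000000010000000000000) mod 2 = 0+0+0+0+0+0+0+0+0+0+0+0+1+0+0+0+0+0+0+0+0+0+0+0+0+0 mod 2 = 1
  c[18] = d·G[:,18] = (00100110011011001101010100)·(00000000000001000000000000) mod 2 = 0+0+0+0+0+0+0+0+0+0+0+0+0+1+0+0+0+0+0+0+0+0+0+0+0+0 mod 2 = 1
  c[19] = d·G[:,19] = (00100110011011001101010100)·(00000000000000100000000000) mod 2 = 0+0+0+0+0+0+0+0+0+0+0+0+0+0+0+0+0+0+0+0+0+0+0+0+0+0 mod 2 = 0
  c[20] = d·G[:,20] = (00100110011011001101010100)·(00000000000000010000000000) mod 2 = 0+0+0+0+0+0+0+0+0+0+0+0+0+0+0+0+0+0+0+0+0+0+0+0+0+0 mod 2 = 0
  c[21] = d·G[:,21] = (00100110011011001101010100)·(00000000000000001000000000) mod 2 = 0+0+0+0+0+0+0+0+0+0+0+0+0+0+0+0+1+0+0+0+0+0+0+0+0+0 mod 2 = 1
  c[22] = d·G[:,22] = (00100110011011001101010100)·(00000000000000000100000000) mod 2 = 0+0+0+0+0+0+0+0+0+0+0+0+0+0+0+0+0+1+0+0+0+0+0+0+0+0 mod 2 = 1
  c[23] = d·G[:,23] = (00100110011011001101010100)·(00000000000000000010000000) mod 2 = 0+0+0+0+0+0+0+0+0+0+0+0+0+0+0+0+0+0+0+0+0+0+0+0+0+0 mod 2 = 0
  c[24] = d·G[:,24] = (00100110011011001101010100)·(00000000000000000001000000) mod 2 = 0+0+0+0+0+0+0+0+0+0+0+0+0+0+0+0+0+0+0+1+0+0+0+0+0+0 mod 2 = 1
  c[25] = d·G[:,25] = (00100110011011001101010100)·(00000000000000000000100000) mod 2 = 0+0+0+0+0+0+0+0+0+0+0+0+0+0+0+0+0+0+0+0+0+0+0+0+0+0 mod 2 = 0
  c[26] = d·G[:,26] = (00100110011011001101010100)·(00000000000000000000010000) mod 2 = 0+0+0+0+0+0+0+0+0+0+0+0+0+0+0+0+0+0+0+0+0+1+0+0+0+0 mod 2 = 1
  c[27] = d·G[:,27] = (00100110011011001101010100)·(00000000000000000000001000) mod 2 = 0+0+0+0+0+0+0+0+0+0+0+0+0+0+0+0+0+0+0+0+0+0+0+0+0+0 mod 2 = 0
  c[28] = d·G[:,28] = (00100110011011001101010100)·(00000000000000000000000100) mod 2 = 0+0+0+0+0+0+0+0+0+0+0+0+0+0+0+0+0+0+0+0+0+0+0+1+0+0 mod 2 = 1
  c[29] = d·G[:,29] = (00100110011011001101010100)·(00000000000000000000000010) mod 2 = 0+0+0+0+0+0+0+0+0+0+0+0+0+0+0+0+0+0+0+0+0+0+0+0+0+0 mod 2 = 0
  c[30] = d·G[:,30] = (00100110011011001101010100)·(00000000000000000000000001) mod 2 = 0+0+0+0+0+0+0+0+0+0+0+0+0+0+0+0+0+0+0+0+0+0+0+0+0+0 mod 2 = 0
Codeword = 1000010101100111011001101010100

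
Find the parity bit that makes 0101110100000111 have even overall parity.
Sum of data bits: 0+1+0+1+1+1+0+1+0+0+0+0+0+1+1+1 = 8.
8 mod 2 = 0, so parity bit = 0.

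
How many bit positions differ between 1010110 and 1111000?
XOR = 0101110, count of 1s = 4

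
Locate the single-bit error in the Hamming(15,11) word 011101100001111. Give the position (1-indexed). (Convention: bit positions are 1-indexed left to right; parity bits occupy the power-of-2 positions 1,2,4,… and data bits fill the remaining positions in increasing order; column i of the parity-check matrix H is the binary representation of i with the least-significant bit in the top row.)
Syndrome s = H · r^T (mod 2), r = 011101100001111:
  s[0] = (101010101010101)·(011101100001111) mod 2 = 0+0+1+0+0+0+1+0+0+0+0+0+1+0+1 mod 2 = 0
  s[1] = (011001100110011)·(011101100001111) mod 2 = 0+1+1+0+0+1+1+0+0+0+0+0+0+1+1 mod 2 = 0
  s[2] = (000111100001111)·(011101100001111) mod 2 = 0+0+0+1+0+1+1+0+0+0+0+1+1+1+1 mod 2 = 1
  s[3] = (000000011111111)·(011101100001111) mod 2 = 0+0+0+0+0+0+0+0+0+0+0+1+1+1+1 mod 2 = 0
Syndrome = 0010
Column i of H is the binary representation of i, so the syndrome is the binary index of the flipped bit.
Read s = 0010 with s[0] as LSB: 0·2^0 + 0·2^1 + 1·2^2 + 0·2^3 = 4.
Error is at bit position 4.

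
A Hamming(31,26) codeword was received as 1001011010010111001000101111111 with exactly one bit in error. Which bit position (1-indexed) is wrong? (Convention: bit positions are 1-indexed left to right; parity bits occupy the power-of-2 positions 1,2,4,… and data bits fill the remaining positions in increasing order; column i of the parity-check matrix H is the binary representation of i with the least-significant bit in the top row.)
Syndrome s = H · r^T (mod 2), r = 1001011010010111001000101111111:
  s[0] = (1010101010101010101010101010101)·(1001011010010111001000101111111) mod 2 = 1+0+0+0+0+0+1+0+1+0+0+0+0+0+1+0+0+0+1+0+0+0+1+0+1+0+1+0+1+0+1 mod 2 = 0
  s[1] = (0110011001100110011001100110011)·(1001011010010111001000101111111) mod 2 = 0+0+0+0+0+1+1+0+0+0+0+0+0+1+1+0+0+0+1+0+0+0+1+0+0+1+1+0+0+1+1 mod 2 = 0
  s[2] = (0001111000011110000111100001111)·(1001011010010111001000101111111) mod 2 = 0+0+0+1+0+1+1+0+0+0+0+1+0+1+1+0+0+0+0+0+0+0+1+0+0+0+0+1+1+1+1 mod 2 = 1
  s[3] = (0000000111111110000000011111111)·(1001011010010111001000101111111) mod 2 = 0+0+0+0+0+0+0+0+1+0+0+1+0+1+1+0+0+0+0+0+0+0+0+0+1+1+1+1+1+1+1 mod 2 = 1
  s[4] = (0000000000000001111111111111111)·(1001011010010111001000101111111) mod 2 = 0+0+0+0+0+0+0+0+0+0+0+0+0+0+0+1+0+0+1+0+0+0+1+0+1+1+1+1+1+1+1 mod 2 = 0
Syndrome = 00110
Column i of H is the binary representation of i, so the syndrome is the binary index of the flipped bit.
Read s = 00110 with s[0] as LSB: 0·2^0 + 0·2^1 + 1·2^2 + 1·2^3 + 0·2^4 = 12.
Error is at bit position 12.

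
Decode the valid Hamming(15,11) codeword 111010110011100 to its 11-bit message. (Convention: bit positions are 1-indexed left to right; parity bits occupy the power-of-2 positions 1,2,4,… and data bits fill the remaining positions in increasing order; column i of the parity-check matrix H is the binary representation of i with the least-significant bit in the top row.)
Parity bits occupy power-of-2 positions; data bits are at positions {3,5,6,7,9,10,11,12,13,14,15} (1-indexed).
Extract: c[3]=1 c[5]=1 c[6]=0 c[7]=1 c[9]=0 c[10]=0 c[11]=1 c[12]=1 c[13]=1 c[14]=0 c[15]=0
Data = 11010011100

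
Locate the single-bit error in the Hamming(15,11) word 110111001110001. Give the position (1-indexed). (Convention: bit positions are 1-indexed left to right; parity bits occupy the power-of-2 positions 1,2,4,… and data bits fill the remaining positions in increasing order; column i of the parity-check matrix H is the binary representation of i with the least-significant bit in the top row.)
Syndrome s = H · r^T (mod 2), r = 110111001110001:
  s[0] = (101010101010101)·(110111001110001) mod 2 = 1+0+0+0+1+0+0+0+1+0+1+0+0+0+1 mod 2 = 1
  s[1] = (011001100110011)·(110111001110001) mod 2 = 0+1+0+0+0+1+0+0+0+1+1+0+0+0+1 mod 2 = 1
  s[2] = (000111100001111)·(110111001110001) mod 2 = 0+0+0+1+1+1+0+0+0+0+0+0+0+0+1 mod 2 = 0
  s[3] = (000000011111111)·(110111001110001) mod 2 = 0+0+0+0+0+0+0+0+1+1+1+0+0+0+1 mod 2 = 0
Syndrome = 1100
Column i of H is the binary representation of i, so the syndrome is the binary index of the flipped bit.
Read s = 1100 with s[0] as LSB: 1·2^0 + 1·2^1 + 0·2^2 + 0·2^3 = 3.
Error is at bit position 3.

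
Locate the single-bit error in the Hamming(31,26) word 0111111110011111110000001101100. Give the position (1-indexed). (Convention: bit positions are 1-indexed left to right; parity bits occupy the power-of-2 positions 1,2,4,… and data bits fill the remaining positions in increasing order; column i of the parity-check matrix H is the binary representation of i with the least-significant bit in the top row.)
Syndrome s = H · r^T (mod 2), r = 0111111110011111110000001101100:
  s[0] = (1010101010101010101010101010101)·(0111111110011111110000001101100) mod 2 = 0+0+1+0+1+0+1+0+1+0+0+0+1+0+1+0+1+0+0+0+0+0+0+0+1+0+0+0+1+0+0 mod 2 = 1
  s[1] = (0110011001100110011001100110011)·(0111111110011111110000001101100) mod 2 = 0+1+1+0+0+1+1+0+0+0+0+0+0+1+1+0+0+1+0+0+0+0+0+0+0+1+0+0+0+0+0 mod 2 = 0
  s[2] = (0001111000011110000111100001111)·(0111111110011111110000001101100) mod 2 = 0+0+0+1+1+1+1+0+0+0+0+1+1+1+1+0+0+0+0+0+0+0+0+0+0+0+0+1+1+0+0 mod 2 = 0
  s[3] = (0000000111111110000000011111111)·(0111111110011111110000001101100) mod 2 = 0+0+0+0+0+0+0+1+1+0+0+1+1+1+1+0+0+0+0+0+0+0+0+0+1+1+0+1+1+0+0 mod 2 = 0
  s[4] = (0000000000000001111111111111111)·(0111111110011111110000001101100) mod 2 = 0+0+0+0+0+0+0+0+0+0+0+0+0+0+0+1+1+1+0+0+0+0+0+0+1+1+0+1+1+0+0 mod 2 = 1
Syndrome = 10001
Column i of H is the binary representation of i, so the syndrome is the binary index of the flipped bit.
Read s = 10001 with s[0] as LSB: 1·2^0 + 0·2^1 + 0·2^2 + 0·2^3 + 1·2^4 = 17.
Error is at bit position 17.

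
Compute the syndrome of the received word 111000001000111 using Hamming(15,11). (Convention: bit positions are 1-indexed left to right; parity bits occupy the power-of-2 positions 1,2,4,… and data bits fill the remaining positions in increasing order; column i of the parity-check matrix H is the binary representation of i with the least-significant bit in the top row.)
Syndrome s = H · r^T (mod 2), r = 111000001000111:
  s[0] = (101010101010101)·(111000001000111) mod 2 = 1+0+1+0+0+0+0+0+1+0+0+0+1+0+1 mod 2 = 1
  s[1] = (011001100110011)·(111000001000111) mod 2 = 0+1+1+0+0+0+0+0+0+0+0+0+0+1+1 mod 2 = 0
  s[2] = (000111100001111)·(111000001000111) mod 2 = 0+0+0+0+0+0+0+0+0+0+0+0+1+1+1 mod 2 = 1
  s[3] = (000000011111111)·(111000001000111) mod 2 = 0+0+0+0+0+0+0+0+1+0+0+0+1+1+1 mod 2 = 0
Syndrome = 1010
Non-zero syndrome: error at position 5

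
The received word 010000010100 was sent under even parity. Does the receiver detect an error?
Sum of received bits: 0+1+0+0+0+0+0+1+0+1+0+0 = 3; 3 mod 2 = 1. Result is 1 ≠ 0 → error detected.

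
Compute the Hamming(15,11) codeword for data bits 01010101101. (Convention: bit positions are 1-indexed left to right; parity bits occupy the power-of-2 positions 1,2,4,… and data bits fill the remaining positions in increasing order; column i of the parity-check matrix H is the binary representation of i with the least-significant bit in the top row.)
Codeword c = d · G (mod 2), d = 01010101101:
  c[0] = d·G[:,0] = (01010101101)·(11011010101) mod 2 = 0+1+0+1+0+0+0+0+1+0+1 mod 2 = 0
  c[1] = d·G[:,1] = (01010101101)·(10110110011) mod 2 = 0+0+0+1+0+1+0+0+0+0+1 mod 2 = 1
  c[2] = d·G[:,2] = (01010101101)·(10000000000) mod 2 = 0+0+0+0+0+0+0+0+0+0+0 mod 2 = 0
  c[3] = d·G[:,3] = (01010101101)·(01110001111) mod 2 = 0+1+0+1+0+0+0+1+1+0+1 mod 2 = 1
  c[4] = d·G[:,4] = (01010101101)·(01000000000) mod 2 = 0+1+0+0+0+0+0+0+0+0+0 mod 2 = 1
  c[5] = d·G[:,5] = (01010101101)·(00100000000) mod 2 = 0+0+0+0+0+0+0+0+0+0+0 mod 2 = 0
  c[6] = d·G[:,6] = (01010101101)·(00010000000) mod 2 = 0+0+0+1+0+0+0+0+0+0+0 mod 2 = 1
  c[7] = d·G[:,7] = (01010101101)·(00001111111) mod 2 = 0+0+0+0+0+1+0+1+1+0+1 mod 2 = 0
  c[8] = d·G[:,8] = (01010101101)·(00001000000) mod 2 = 0+0+0+0+0+0+0+0+0+0+0 mod 2 = 0
  c[9] = d·G[:,9] = (01010101101)·(00000100000) mod 2 = 0+0+0+0+0+1+0+0+0+0+0 mod 2 = 1
  c[10] = d·G[:,10] = (01010101101)·(00000010000) mod 2 = 0+0+0+0+0+0+0+0+0+0+0 mod 2 = 0
  c[11] = d·G[:,11] = (01010101101)·(00000001000) mod 2 = 0+0+0+0+0+0+0+1+0+0+0 mod 2 = 1
  c[12] = d·G[:,12] = (01010101101)·(00000000100) mod 2 = 0+0+0+0+0+0+0+0+1+0+0 mod 2 = 1
  c[13] = d·G[:,13] = (01010101101)·(00000000010) mod 2 = 0+0+0+0+0+0+0+0+0+0+0 mod 2 = 0
  c[14] = d·G[:,14] = (01010101101)·(00000000001) mod 2 = 0+0+0+0+0+0+0+0+0+0+1 mod 2 = 1
Codeword = 010110100101101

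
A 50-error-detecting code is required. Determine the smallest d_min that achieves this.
Detecting e errors requires d_min ≥ e + 1 = 50 + 1 = 51.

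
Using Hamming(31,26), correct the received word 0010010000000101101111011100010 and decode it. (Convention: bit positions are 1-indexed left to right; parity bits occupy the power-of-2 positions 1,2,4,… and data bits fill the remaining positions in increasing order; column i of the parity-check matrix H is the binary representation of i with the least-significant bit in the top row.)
Syndrome s = H · r^T (mod 2), r = 0010010000000101101111011100010:
  s[0] = (1010101010101010101010101010101)·(0010010000000101101111011100010) mod 2 = 0+0+1+0+0+0+0+0+0+0+0+0+0+0+0+0+1+0+1+0+1+0+0+0+1+0+0+0+0+0+0 mod 2 = 1
  s[1] = (0110011001100110011001100110011)·(0010010000000101101111011100010) mod 2 = 0+0+1+0+0+1+0+0+0+0+0+0+0+1+0+0+0+0+1+0+0+1+0+0+0+1+0+0+0+1+0 mod 2 = 1
  s[2] = (0001111000011110000111100001111)·(0010010000000101101111011100010) mod 2 = 0+0+0+0+0+1+0+0+0+0+0+0+0+1+0+0+0+0+0+1+1+1+0+0+0+0+0+0+0+1+0 mod 2 = 0
  s[3] = (0000000111111110000000011111111)·(0010010000000101101111011100010) mod 2 = 0+0+0+0+0+0+0+0+0+0+0+0+0+1+0+0+0+0+0+0+0+0+0+1+1+1+0+0+0+1+0 mod 2 = 1
  s[4] = (0000000000000001111111111111111)·(0010010000000101101111011100010) mod 2 = 0+0+0+0+0+0+0+0+0+0+0+0+0+0+0+1+1+0+1+1+1+1+0+1+1+1+0+0+0+1+0 mod 2 = 0
Syndrome = 11010
Column 11 of H equals this syndrome → error at bit 11 (1-indexed).
Flip bit 11: 0010010000000101101111011100010 → 0010010000100101101111011100010
Extract data bits at positions {3,5,6,7,9,10,11,12,13,14,15,17,18,19,20,21,22,23,24,25,26,27,28,29,30,31}: 10100010010101111011100010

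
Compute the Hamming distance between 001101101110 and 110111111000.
XOR = 111010010110, count of 1s = 7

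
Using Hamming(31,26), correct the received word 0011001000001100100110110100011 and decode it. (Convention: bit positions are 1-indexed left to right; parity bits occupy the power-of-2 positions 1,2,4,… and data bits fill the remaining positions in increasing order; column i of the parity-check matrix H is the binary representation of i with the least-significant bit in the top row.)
Syndrome s = H · r^T (mod 2), r = 0011001000001100100110110100011:
  s[0] = (1010101010101010101010101010101)·(0011001000001100100110110100011) mod 2 = 0+0+1+0+0+0+1+0+0+0+0+0+1+0+0+0+1+0+0+0+1+0+1+0+0+0+0+0+0+0+1 mod 2 = 1
  s[1] = (0110011001100110011001100110011)·(0011001000001100100110110100011) mod 2 = 0+0+1+0+0+0+1+0+0+0+0+0+0+1+0+0+0+0+0+0+0+0+1+0+0+1+0+0+0+1+1 mod 2 = 1
  s[2] = (0001111000011110000111100001111)·(0011001000001100100110110100011) mod 2 = 0+0+0+1+0+0+1+0+0+0+0+0+1+1+0+0+0+0+0+1+1+0+1+0+0+0+0+0+0+1+1 mod 2 = 1
  s[3] = (0000000111111110000000011111111)·(0011001000001100100110110100011) mod 2 = 0+0+0+0+0+0+0+0+0+0+0+0+1+1+0+0+0+0+0+0+0+0+0+1+0+1+0+0+0+1+1 mod 2 = 0
  s[4] = (0000000000000001111111111111111)·(0011001000001100100110110100011) mod 2 = 0+0+0+0+0+0+0+0+0+0+0+0+0+0+0+0+1+0+0+1+1+0+1+1+0+1+0+0+0+1+1 mod 2 = 0
Syndrome = 11100
Column 7 of H equals this syndrome → error at bit 7 (1-indexed).
Flip bit 7: 0011001000001100100110110100011 → 0011000000001100100110110100011
Extract data bits at positions {3,5,6,7,9,10,11,12,13,14,15,17,18,19,20,21,22,23,24,25,26,27,28,29,30,31}: 10000000110100110110100011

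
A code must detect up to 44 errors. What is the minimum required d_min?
Detecting e errors requires d_min ≥ e + 1 = 44 + 1 = 45.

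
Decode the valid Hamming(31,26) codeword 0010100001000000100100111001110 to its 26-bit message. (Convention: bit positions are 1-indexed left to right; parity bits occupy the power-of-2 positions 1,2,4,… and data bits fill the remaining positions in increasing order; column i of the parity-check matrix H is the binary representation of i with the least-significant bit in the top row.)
Parity bits occupy power-of-2 positions; data bits are at positions {3,5,6,7,9,10,11,12,13,14,15,17,18,19,20,21,22,23,24,25,26,27,28,29,30,31} (1-indexed).
Extract: c[3]=1 c[5]=1 c[6]=0 c[7]=0 c[9]=0 c[10]=1 c[11]=0 c[12]=0 c[13]=0 c[14]=0 c[15]=0 c[17]=1 c[18]=0 c[19]=0 c[20]=1 c[21]=0 c[22]=0 c[23]=1 c[24]=1 c[25]=1 c[26]=0 c[27]=0 c[28]=1 c[29]=1 c[30]=1 c[31]=0
Data = 11000100000100100111001110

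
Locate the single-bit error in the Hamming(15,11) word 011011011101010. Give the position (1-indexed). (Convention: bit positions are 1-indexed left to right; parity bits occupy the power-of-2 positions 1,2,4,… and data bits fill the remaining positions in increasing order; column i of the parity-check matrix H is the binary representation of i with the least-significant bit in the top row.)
Syndrome s = H · r^T (mod 2), r = 011011011101010:
  s[0] = (101010101010101)·(011011011101010) mod 2 = 0+0+1+0+1+0+0+0+1+0+0+0+0+0+0 mod 2 = 1
  s[1] = (011001100110011)·(011011011101010) mod 2 = 0+1+1+0+0+1+0+0+0+1+0+0+0+1+0 mod 2 = 1
  s[2] = (000111100001111)·(011011011101010) mod 2 = 0+0+0+0+1+1+0+0+0+0+0+1+0+1+0 mod 2 = 0
  s[3] = (000000011111111)·(011011011101010) mod 2 = 0+0+0+0+0+0+0+1+1+1+0+1+0+1+0 mod 2 = 1
Syndrome = 1101
Column i of H is the binary representation of i, so the syndrome is the binary index of the flipped bit.
Read s = 1101 with s[0] as LSB: 1·2^0 + 1·2^1 + 0·2^2 + 1·2^3 = 11.
Error is at bit position 11.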